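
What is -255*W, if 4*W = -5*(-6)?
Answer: -3825/2 ≈ -1912.5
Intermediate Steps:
W = 15/2 (W = (-5*(-6))/4 = (¼)*30 = 15/2 ≈ 7.5000)
-255*W = -255*15/2 = -3825/2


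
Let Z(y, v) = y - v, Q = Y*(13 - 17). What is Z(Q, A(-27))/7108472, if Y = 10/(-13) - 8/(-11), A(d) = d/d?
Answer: -17/145215928 ≈ -1.1707e-7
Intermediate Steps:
A(d) = 1
Y = -6/143 (Y = 10*(-1/13) - 8*(-1/11) = -10/13 + 8/11 = -6/143 ≈ -0.041958)
Q = 24/143 (Q = -6*(13 - 17)/143 = -6/143*(-4) = 24/143 ≈ 0.16783)
Z(Q, A(-27))/7108472 = (24/143 - 1*1)/7108472 = (24/143 - 1)*(1/7108472) = -119/143*1/7108472 = -17/145215928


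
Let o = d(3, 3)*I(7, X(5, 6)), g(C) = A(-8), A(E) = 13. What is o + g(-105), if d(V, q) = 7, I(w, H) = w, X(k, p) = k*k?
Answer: 62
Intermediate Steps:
X(k, p) = k²
g(C) = 13
o = 49 (o = 7*7 = 49)
o + g(-105) = 49 + 13 = 62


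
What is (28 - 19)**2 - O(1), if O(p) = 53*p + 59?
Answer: -31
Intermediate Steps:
O(p) = 59 + 53*p
(28 - 19)**2 - O(1) = (28 - 19)**2 - (59 + 53*1) = 9**2 - (59 + 53) = 81 - 1*112 = 81 - 112 = -31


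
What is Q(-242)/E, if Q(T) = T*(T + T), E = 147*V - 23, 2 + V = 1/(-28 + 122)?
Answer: -11010032/29651 ≈ -371.32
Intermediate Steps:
V = -187/94 (V = -2 + 1/(-28 + 122) = -2 + 1/94 = -187/94 ≈ -1.9894)
E = -29651/94 (E = 147*(-187/94) - 23 = -27489/94 - 23 = -29651/94 ≈ -315.44)
Q(T) = 2*T² (Q(T) = T*(2*T) = 2*T²)
Q(-242)/E = (2*(-242)²)/(-29651/94) = (2*58564)*(-94/29651) = 117128*(-94/29651) = -11010032/29651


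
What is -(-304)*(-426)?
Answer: -129504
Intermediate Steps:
-(-304)*(-426) = -1*129504 = -129504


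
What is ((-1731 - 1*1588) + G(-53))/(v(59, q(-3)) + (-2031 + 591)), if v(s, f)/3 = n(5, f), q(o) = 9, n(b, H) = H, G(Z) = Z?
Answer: 1124/471 ≈ 2.3864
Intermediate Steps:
v(s, f) = 3*f
((-1731 - 1*1588) + G(-53))/(v(59, q(-3)) + (-2031 + 591)) = ((-1731 - 1*1588) - 53)/(3*9 + (-2031 + 591)) = ((-1731 - 1588) - 53)/(27 - 1440) = (-3319 - 53)/(-1413) = -3372*(-1/1413) = 1124/471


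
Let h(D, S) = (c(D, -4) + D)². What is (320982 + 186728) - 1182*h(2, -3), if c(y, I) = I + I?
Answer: 465158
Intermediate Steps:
c(y, I) = 2*I
h(D, S) = (-8 + D)² (h(D, S) = (2*(-4) + D)² = (-8 + D)²)
(320982 + 186728) - 1182*h(2, -3) = (320982 + 186728) - 1182*(-8 + 2)² = 507710 - 1182*(-6)² = 507710 - 1182*36 = 507710 - 42552 = 465158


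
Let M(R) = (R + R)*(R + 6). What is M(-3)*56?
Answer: -1008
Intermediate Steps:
M(R) = 2*R*(6 + R) (M(R) = (2*R)*(6 + R) = 2*R*(6 + R))
M(-3)*56 = (2*(-3)*(6 - 3))*56 = (2*(-3)*3)*56 = -18*56 = -1008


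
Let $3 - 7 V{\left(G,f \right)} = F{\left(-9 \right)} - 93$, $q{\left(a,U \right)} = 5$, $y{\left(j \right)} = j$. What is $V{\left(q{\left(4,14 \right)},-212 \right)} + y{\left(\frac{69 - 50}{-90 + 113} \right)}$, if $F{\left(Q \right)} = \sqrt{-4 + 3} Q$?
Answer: $\frac{2341}{161} + \frac{9 i}{7} \approx 14.54 + 1.2857 i$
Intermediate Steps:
$F{\left(Q \right)} = i Q$ ($F{\left(Q \right)} = \sqrt{-1} Q = i Q$)
$V{\left(G,f \right)} = \frac{96}{7} + \frac{9 i}{7}$ ($V{\left(G,f \right)} = \frac{3}{7} - \frac{i \left(-9\right) - 93}{7} = \frac{3}{7} - \frac{- 9 i - 93}{7} = \frac{3}{7} - \frac{-93 - 9 i}{7} = \frac{3}{7} + \left(\frac{93}{7} + \frac{9 i}{7}\right) = \frac{96}{7} + \frac{9 i}{7}$)
$V{\left(q{\left(4,14 \right)},-212 \right)} + y{\left(\frac{69 - 50}{-90 + 113} \right)} = \left(\frac{96}{7} + \frac{9 i}{7}\right) + \frac{69 - 50}{-90 + 113} = \left(\frac{96}{7} + \frac{9 i}{7}\right) + \frac{19}{23} = \frac{2341}{161} + \frac{9 i}{7}$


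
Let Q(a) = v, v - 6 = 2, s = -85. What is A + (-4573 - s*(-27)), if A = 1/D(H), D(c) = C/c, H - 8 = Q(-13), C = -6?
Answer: -20612/3 ≈ -6870.7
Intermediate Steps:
v = 8 (v = 6 + 2 = 8)
Q(a) = 8
H = 16 (H = 8 + 8 = 16)
D(c) = -6/c
A = -8/3 (A = 1/(-6/16) = 1/(-6*1/16) = 1/(-3/8) = -8/3 ≈ -2.6667)
A + (-4573 - s*(-27)) = -8/3 + (-4573 - (-85)*(-27)) = -8/3 + (-4573 - 1*2295) = -8/3 + (-4573 - 2295) = -8/3 - 6868 = -20612/3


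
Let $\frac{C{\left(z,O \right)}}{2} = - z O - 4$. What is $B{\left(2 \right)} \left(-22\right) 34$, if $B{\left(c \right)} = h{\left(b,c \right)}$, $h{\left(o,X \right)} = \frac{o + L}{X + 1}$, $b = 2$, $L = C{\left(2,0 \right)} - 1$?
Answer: $\frac{5236}{3} \approx 1745.3$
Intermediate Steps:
$C{\left(z,O \right)} = -8 - 2 O z$ ($C{\left(z,O \right)} = 2 \left(- z O - 4\right) = 2 \left(- O z - 4\right) = 2 \left(-4 - O z\right) = -8 - 2 O z$)
$L = -9$ ($L = \left(-8 - 0 \cdot 2\right) - 1 = \left(-8 + 0\right) - 1 = -8 - 1 = -9$)
$h{\left(o,X \right)} = \frac{-9 + o}{1 + X}$ ($h{\left(o,X \right)} = \frac{o - 9}{X + 1} = \frac{-9 + o}{1 + X}$)
$B{\left(c \right)} = - \frac{7}{1 + c}$ ($B{\left(c \right)} = \frac{-9 + 2}{1 + c} = \frac{1}{1 + c} \left(-7\right) = - \frac{7}{1 + c}$)
$B{\left(2 \right)} \left(-22\right) 34 = - \frac{7}{1 + 2} \left(-22\right) 34 = - \frac{7}{3} \left(-22\right) 34 = \left(-7\right) \frac{1}{3} \left(-22\right) 34 = \left(- \frac{7}{3}\right) \left(-22\right) 34 = \frac{154}{3} \cdot 34 = \frac{5236}{3}$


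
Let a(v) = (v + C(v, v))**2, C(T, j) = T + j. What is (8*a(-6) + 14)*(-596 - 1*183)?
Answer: -2030074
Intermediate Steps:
a(v) = 9*v**2 (a(v) = (v + (v + v))**2 = (v + 2*v)**2 = (3*v)**2 = 9*v**2)
(8*a(-6) + 14)*(-596 - 1*183) = (8*(9*(-6)**2) + 14)*(-596 - 1*183) = (8*(9*36) + 14)*(-596 - 183) = (8*324 + 14)*(-779) = (2592 + 14)*(-779) = 2606*(-779) = -2030074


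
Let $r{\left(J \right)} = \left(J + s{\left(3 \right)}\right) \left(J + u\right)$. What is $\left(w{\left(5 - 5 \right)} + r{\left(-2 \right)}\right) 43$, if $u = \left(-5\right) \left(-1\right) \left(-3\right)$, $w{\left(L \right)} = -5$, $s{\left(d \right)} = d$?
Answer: $-946$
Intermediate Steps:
$u = -15$ ($u = 5 \left(-3\right) = -15$)
$r{\left(J \right)} = \left(-15 + J\right) \left(3 + J\right)$ ($r{\left(J \right)} = \left(J + 3\right) \left(J - 15\right) = \left(3 + J\right) \left(-15 + J\right) = \left(-15 + J\right) \left(3 + J\right)$)
$\left(w{\left(5 - 5 \right)} + r{\left(-2 \right)}\right) 43 = \left(-5 - \left(21 - 4\right)\right) 43 = \left(-5 + \left(-45 + 4 + 24\right)\right) 43 = \left(-5 - 17\right) 43 = \left(-22\right) 43 = -946$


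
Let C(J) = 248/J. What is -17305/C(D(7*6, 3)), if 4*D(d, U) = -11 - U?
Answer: 121135/496 ≈ 244.22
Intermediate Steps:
D(d, U) = -11/4 - U/4 (D(d, U) = (-11 - U)/4 = -11/4 - U/4)
-17305/C(D(7*6, 3)) = -17305/(248/(-11/4 - ¼*3)) = -17305/(248/(-11/4 - ¾)) = -17305/(248/(-7/2)) = -17305/(248*(-2/7)) = -17305/(-496/7) = -17305*(-7/496) = 121135/496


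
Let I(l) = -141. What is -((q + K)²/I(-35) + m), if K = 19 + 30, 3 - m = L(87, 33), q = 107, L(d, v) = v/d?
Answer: 231676/1363 ≈ 169.98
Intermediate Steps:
m = 76/29 (m = 3 - 33/87 = 3 - 1*11/29 = 3 - 11/29 = 76/29 ≈ 2.6207)
K = 49
-((q + K)²/I(-35) + m) = -((107 + 49)²/(-141) + 76/29) = -(156²*(-1/141) + 76/29) = -(24336*(-1/141) + 76/29) = -(-8112/47 + 76/29) = -1*(-231676/1363) = 231676/1363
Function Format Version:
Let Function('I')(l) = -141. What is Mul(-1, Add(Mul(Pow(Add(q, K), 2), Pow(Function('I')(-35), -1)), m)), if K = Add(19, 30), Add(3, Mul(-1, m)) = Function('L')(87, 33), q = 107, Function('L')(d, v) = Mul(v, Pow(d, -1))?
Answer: Rational(231676, 1363) ≈ 169.98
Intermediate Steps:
m = Rational(76, 29) (m = Add(3, Mul(-1, Mul(33, Pow(87, -1)))) = Add(3, Mul(-1, Mul(33, Rational(1, 87)))) = Add(3, Mul(-1, Rational(11, 29))) = Add(3, Rational(-11, 29)) = Rational(76, 29) ≈ 2.6207)
K = 49
Mul(-1, Add(Mul(Pow(Add(q, K), 2), Pow(Function('I')(-35), -1)), m)) = Mul(-1, Add(Mul(Pow(Add(107, 49), 2), Pow(-141, -1)), Rational(76, 29))) = Mul(-1, Add(Mul(Pow(156, 2), Rational(-1, 141)), Rational(76, 29))) = Mul(-1, Add(Mul(24336, Rational(-1, 141)), Rational(76, 29))) = Mul(-1, Add(Rational(-8112, 47), Rational(76, 29))) = Mul(-1, Rational(-231676, 1363)) = Rational(231676, 1363)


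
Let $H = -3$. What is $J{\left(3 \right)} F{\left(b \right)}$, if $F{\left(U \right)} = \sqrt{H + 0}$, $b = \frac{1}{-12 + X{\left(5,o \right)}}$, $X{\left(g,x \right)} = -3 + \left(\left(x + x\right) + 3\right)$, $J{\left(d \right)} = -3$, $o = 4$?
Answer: $- 3 i \sqrt{3} \approx - 5.1962 i$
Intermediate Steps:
$X{\left(g,x \right)} = 2 x$ ($X{\left(g,x \right)} = -3 + \left(2 x + 3\right) = -3 + \left(3 + 2 x\right) = 2 x$)
$b = - \frac{1}{4}$ ($b = \frac{1}{-12 + 2 \cdot 4} = \frac{1}{-12 + 8} = \frac{1}{-4} = - \frac{1}{4} \approx -0.25$)
$F{\left(U \right)} = i \sqrt{3}$ ($F{\left(U \right)} = \sqrt{-3 + 0} = \sqrt{-3} = i \sqrt{3}$)
$J{\left(3 \right)} F{\left(b \right)} = - 3 i \sqrt{3}$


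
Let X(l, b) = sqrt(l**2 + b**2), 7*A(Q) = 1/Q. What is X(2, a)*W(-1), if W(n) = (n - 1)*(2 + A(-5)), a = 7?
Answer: -138*sqrt(53)/35 ≈ -28.704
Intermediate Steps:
A(Q) = 1/(7*Q)
X(l, b) = sqrt(b**2 + l**2)
W(n) = -69/35 + 69*n/35 (W(n) = (n - 1)*(2 + (1/7)/(-5)) = (-1 + n)*(2 + (1/7)*(-1/5)) = (-1 + n)*(2 - 1/35) = (-1 + n)*(69/35) = -69/35 + 69*n/35)
X(2, a)*W(-1) = sqrt(7**2 + 2**2)*(-69/35 + (69/35)*(-1)) = sqrt(49 + 4)*(-69/35 - 69/35) = sqrt(53)*(-138/35) = -138*sqrt(53)/35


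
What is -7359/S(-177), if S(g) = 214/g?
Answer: 1302543/214 ≈ 6086.6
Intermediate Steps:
-7359/S(-177) = -7359/(214/(-177)) = -7359/(214*(-1/177)) = -7359/(-214/177) = -7359*(-177/214) = 1302543/214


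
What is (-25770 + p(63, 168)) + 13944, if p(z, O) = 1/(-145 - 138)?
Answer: -3346759/283 ≈ -11826.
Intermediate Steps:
p(z, O) = -1/283 (p(z, O) = 1/(-283) = -1/283)
(-25770 + p(63, 168)) + 13944 = (-25770 - 1/283) + 13944 = -7292911/283 + 13944 = -3346759/283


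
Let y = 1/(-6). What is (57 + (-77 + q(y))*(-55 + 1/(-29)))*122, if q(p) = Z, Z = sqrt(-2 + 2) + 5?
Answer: 14220930/29 ≈ 4.9038e+5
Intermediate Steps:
y = -1/6 ≈ -0.16667
Z = 5 (Z = sqrt(0) + 5 = 0 + 5 = 5)
q(p) = 5
(57 + (-77 + q(y))*(-55 + 1/(-29)))*122 = (57 + (-77 + 5)*(-55 + 1/(-29)))*122 = (57 - 72*(-55 - 1/29))*122 = (57 - 72*(-1596/29))*122 = (57 + 114912/29)*122 = (116565/29)*122 = 14220930/29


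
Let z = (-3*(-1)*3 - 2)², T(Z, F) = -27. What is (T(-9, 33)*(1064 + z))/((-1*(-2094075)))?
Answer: -3339/232675 ≈ -0.014350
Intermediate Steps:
z = 49 (z = (3*3 - 2)² = (9 - 2)² = 7² = 49)
(T(-9, 33)*(1064 + z))/((-1*(-2094075))) = (-27*(1064 + 49))/((-1*(-2094075))) = -27*1113/2094075 = -30051*1/2094075 = -3339/232675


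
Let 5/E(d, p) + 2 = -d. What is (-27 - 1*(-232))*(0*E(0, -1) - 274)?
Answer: -56170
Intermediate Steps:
E(d, p) = 5/(-2 - d)
(-27 - 1*(-232))*(0*E(0, -1) - 274) = (-27 - 1*(-232))*(0*(-5/(2 + 0)) - 274) = (-27 + 232)*(0*(-5/2) - 274) = 205*(0*(-5*½) - 274) = 205*(0*(-5/2) - 274) = 205*(0 - 274) = 205*(-274) = -56170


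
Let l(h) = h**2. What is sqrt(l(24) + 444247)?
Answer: sqrt(444823) ≈ 666.95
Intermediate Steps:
sqrt(l(24) + 444247) = sqrt(24**2 + 444247) = sqrt(576 + 444247) = sqrt(444823)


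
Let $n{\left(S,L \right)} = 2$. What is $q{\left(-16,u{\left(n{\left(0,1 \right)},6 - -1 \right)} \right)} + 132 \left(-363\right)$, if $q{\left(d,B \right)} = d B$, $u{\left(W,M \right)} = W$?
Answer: $-47948$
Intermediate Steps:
$q{\left(d,B \right)} = B d$
$q{\left(-16,u{\left(n{\left(0,1 \right)},6 - -1 \right)} \right)} + 132 \left(-363\right) = 2 \left(-16\right) + 132 \left(-363\right) = -32 - 47916 = -47948$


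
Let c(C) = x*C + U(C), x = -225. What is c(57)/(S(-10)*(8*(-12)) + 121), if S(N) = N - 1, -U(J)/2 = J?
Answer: -12939/1177 ≈ -10.993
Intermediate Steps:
U(J) = -2*J
S(N) = -1 + N
c(C) = -227*C (c(C) = -225*C - 2*C = -227*C)
c(57)/(S(-10)*(8*(-12)) + 121) = (-227*57)/((-1 - 10)*(8*(-12)) + 121) = -12939/(-11*(-96) + 121) = -12939/(1056 + 121) = -12939/1177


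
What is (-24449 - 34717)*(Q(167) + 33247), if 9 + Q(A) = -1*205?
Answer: -1954430478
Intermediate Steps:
Q(A) = -214 (Q(A) = -9 - 1*205 = -9 - 205 = -214)
(-24449 - 34717)*(Q(167) + 33247) = (-24449 - 34717)*(-214 + 33247) = -59166*33033 = -1954430478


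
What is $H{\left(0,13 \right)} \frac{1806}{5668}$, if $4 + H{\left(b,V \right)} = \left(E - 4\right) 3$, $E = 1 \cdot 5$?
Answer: $- \frac{903}{2834} \approx -0.31863$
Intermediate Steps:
$E = 5$
$H{\left(b,V \right)} = -1$ ($H{\left(b,V \right)} = -4 + \left(5 - 4\right) 3 = -4 + 1 \cdot 3 = -4 + 3 = -1$)
$H{\left(0,13 \right)} \frac{1806}{5668} = - \frac{1806}{5668} = \left(-1\right) \frac{903}{2834} = - \frac{903}{2834}$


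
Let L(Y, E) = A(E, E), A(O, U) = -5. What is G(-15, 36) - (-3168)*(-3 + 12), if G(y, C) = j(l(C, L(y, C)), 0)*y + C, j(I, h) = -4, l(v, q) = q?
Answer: 28608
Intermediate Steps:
L(Y, E) = -5
G(y, C) = C - 4*y (G(y, C) = -4*y + C = C - 4*y)
G(-15, 36) - (-3168)*(-3 + 12) = (36 - 4*(-15)) - (-3168)*(-3 + 12) = (36 + 60) - (-3168)*9 = 96 - 176*(-162) = 96 + 28512 = 28608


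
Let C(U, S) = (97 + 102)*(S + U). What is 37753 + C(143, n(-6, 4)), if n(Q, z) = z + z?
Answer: 67802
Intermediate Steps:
n(Q, z) = 2*z
C(U, S) = 199*S + 199*U (C(U, S) = 199*(S + U) = 199*S + 199*U)
37753 + C(143, n(-6, 4)) = 37753 + (199*(2*4) + 199*143) = 37753 + (199*8 + 28457) = 37753 + (1592 + 28457) = 37753 + 30049 = 67802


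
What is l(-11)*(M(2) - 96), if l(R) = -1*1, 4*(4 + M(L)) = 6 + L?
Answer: 98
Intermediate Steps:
M(L) = -5/2 + L/4 (M(L) = -4 + (6 + L)/4 = -4 + (3/2 + L/4) = -5/2 + L/4)
l(R) = -1
l(-11)*(M(2) - 96) = -((-5/2 + (1/4)*2) - 96) = -((-5/2 + 1/2) - 96) = -(-2 - 96) = -1*(-98) = 98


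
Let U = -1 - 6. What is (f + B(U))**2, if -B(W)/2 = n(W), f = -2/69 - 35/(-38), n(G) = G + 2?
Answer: 815616481/6874884 ≈ 118.64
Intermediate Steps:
U = -7
n(G) = 2 + G
f = 2339/2622 (f = -2*1/69 - 35*(-1/38) = -2/69 + 35/38 = 2339/2622 ≈ 0.89207)
B(W) = -4 - 2*W (B(W) = -2*(2 + W) = -4 - 2*W)
(f + B(U))**2 = (2339/2622 + (-4 - 2*(-7)))**2 = (2339/2622 + (-4 + 14))**2 = (2339/2622 + 10)**2 = (28559/2622)**2 = 815616481/6874884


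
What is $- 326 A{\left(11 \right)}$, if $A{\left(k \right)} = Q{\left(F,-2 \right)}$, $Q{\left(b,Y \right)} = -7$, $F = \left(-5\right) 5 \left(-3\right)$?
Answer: $2282$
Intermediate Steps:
$F = 75$ ($F = \left(-25\right) \left(-3\right) = 75$)
$A{\left(k \right)} = -7$
$- 326 A{\left(11 \right)} = \left(-326\right) \left(-7\right) = 2282$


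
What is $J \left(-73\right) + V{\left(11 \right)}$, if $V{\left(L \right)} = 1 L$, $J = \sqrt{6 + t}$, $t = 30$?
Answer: $-427$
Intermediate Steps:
$J = 6$ ($J = \sqrt{6 + 30} = \sqrt{36} = 6$)
$V{\left(L \right)} = L$
$J \left(-73\right) + V{\left(11 \right)} = 6 \left(-73\right) + 11 = -438 + 11 = -427$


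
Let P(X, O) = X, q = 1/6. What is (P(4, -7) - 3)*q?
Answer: ⅙ ≈ 0.16667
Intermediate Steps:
q = ⅙ ≈ 0.16667
(P(4, -7) - 3)*q = (4 - 3)*(⅙) = 1*(⅙) = ⅙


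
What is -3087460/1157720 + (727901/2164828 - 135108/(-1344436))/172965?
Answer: -1942820611582260327055/728509651311475376148 ≈ -2.6668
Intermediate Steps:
-3087460/1157720 + (727901/2164828 - 135108/(-1344436))/172965 = -3087460*1/1157720 + (727901*(1/2164828) - 135108*(-1/1344436))*(1/172965) = -154373/57886 + (727901/2164828 + 33777/336109)*(1/172965) = -154373/57886 + (317775472565/727618174252)*(1/172965) = -154373/57886 + 63555094513/25170495501899436 = -1942820611582260327055/728509651311475376148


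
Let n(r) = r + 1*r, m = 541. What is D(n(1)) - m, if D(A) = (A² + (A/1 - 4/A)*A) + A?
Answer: -535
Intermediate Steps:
n(r) = 2*r (n(r) = r + r = 2*r)
D(A) = A + A² + A*(A - 4/A) (D(A) = (A² + (A*1 - 4/A)*A) + A = (A² + (A - 4/A)*A) + A = (A² + A*(A - 4/A)) + A = A + A² + A*(A - 4/A))
D(n(1)) - m = (-4 + 2*1 + 2*(2*1)²) - 1*541 = (-4 + 2 + 2*2²) - 541 = (-4 + 2 + 2*4) - 541 = (-4 + 2 + 8) - 541 = 6 - 541 = -535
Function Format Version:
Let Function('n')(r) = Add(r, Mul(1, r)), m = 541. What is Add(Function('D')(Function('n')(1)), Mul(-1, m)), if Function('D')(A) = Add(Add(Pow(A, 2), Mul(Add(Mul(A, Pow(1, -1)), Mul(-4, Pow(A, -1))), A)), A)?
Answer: -535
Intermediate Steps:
Function('n')(r) = Mul(2, r) (Function('n')(r) = Add(r, r) = Mul(2, r))
Function('D')(A) = Add(A, Pow(A, 2), Mul(A, Add(A, Mul(-4, Pow(A, -1))))) (Function('D')(A) = Add(Add(Pow(A, 2), Mul(Add(Mul(A, 1), Mul(-4, Pow(A, -1))), A)), A) = Add(Add(Pow(A, 2), Mul(Add(A, Mul(-4, Pow(A, -1))), A)), A) = Add(Add(Pow(A, 2), Mul(A, Add(A, Mul(-4, Pow(A, -1))))), A) = Add(A, Pow(A, 2), Mul(A, Add(A, Mul(-4, Pow(A, -1))))))
Add(Function('D')(Function('n')(1)), Mul(-1, m)) = Add(Add(-4, Mul(2, 1), Mul(2, Pow(Mul(2, 1), 2))), Mul(-1, 541)) = Add(Add(-4, 2, Mul(2, Pow(2, 2))), -541) = Add(Add(-4, 2, Mul(2, 4)), -541) = Add(Add(-4, 2, 8), -541) = Add(6, -541) = -535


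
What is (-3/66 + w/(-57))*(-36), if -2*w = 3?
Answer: 144/209 ≈ 0.68900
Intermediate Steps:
w = -3/2 (w = -½*3 = -3/2 ≈ -1.5000)
(-3/66 + w/(-57))*(-36) = (-3/66 - 3/2/(-57))*(-36) = (-3*1/66 - 3/2*(-1/57))*(-36) = (-1/22 + 1/38)*(-36) = -4/209*(-36) = 144/209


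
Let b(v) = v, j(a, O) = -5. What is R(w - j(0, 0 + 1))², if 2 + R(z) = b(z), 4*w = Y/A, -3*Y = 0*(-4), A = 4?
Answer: 9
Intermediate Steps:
Y = 0 (Y = -0*(-4) = -⅓*0 = 0)
w = 0 (w = (0/4)/4 = (0*(¼))/4 = (¼)*0 = 0)
R(z) = -2 + z
R(w - j(0, 0 + 1))² = (-2 + (0 - 1*(-5)))² = (-2 + (0 + 5))² = (-2 + 5)² = 3² = 9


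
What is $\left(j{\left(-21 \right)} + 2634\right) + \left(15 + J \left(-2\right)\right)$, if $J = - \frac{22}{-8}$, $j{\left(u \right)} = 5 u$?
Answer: $\frac{5077}{2} \approx 2538.5$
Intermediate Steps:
$J = \frac{11}{4}$ ($J = \left(-22\right) \left(- \frac{1}{8}\right) = \frac{11}{4} \approx 2.75$)
$\left(j{\left(-21 \right)} + 2634\right) + \left(15 + J \left(-2\right)\right) = \left(5 \left(-21\right) + 2634\right) + \left(15 + \frac{11}{4} \left(-2\right)\right) = \left(-105 + 2634\right) + \left(15 - \frac{11}{2}\right) = 2529 + \frac{19}{2} = \frac{5077}{2}$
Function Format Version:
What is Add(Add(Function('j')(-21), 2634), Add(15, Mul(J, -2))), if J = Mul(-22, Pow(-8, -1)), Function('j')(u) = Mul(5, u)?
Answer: Rational(5077, 2) ≈ 2538.5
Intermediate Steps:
J = Rational(11, 4) (J = Mul(-22, Rational(-1, 8)) = Rational(11, 4) ≈ 2.7500)
Add(Add(Function('j')(-21), 2634), Add(15, Mul(J, -2))) = Add(Add(Mul(5, -21), 2634), Add(15, Mul(Rational(11, 4), -2))) = Add(Add(-105, 2634), Add(15, Rational(-11, 2))) = Add(2529, Rational(19, 2)) = Rational(5077, 2)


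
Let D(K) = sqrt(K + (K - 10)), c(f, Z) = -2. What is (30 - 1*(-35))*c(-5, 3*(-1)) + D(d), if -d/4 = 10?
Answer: -130 + 3*I*sqrt(10) ≈ -130.0 + 9.4868*I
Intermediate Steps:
d = -40 (d = -4*10 = -40)
D(K) = sqrt(-10 + 2*K) (D(K) = sqrt(K + (-10 + K)) = sqrt(-10 + 2*K))
(30 - 1*(-35))*c(-5, 3*(-1)) + D(d) = (30 - 1*(-35))*(-2) + sqrt(-10 + 2*(-40)) = (30 + 35)*(-2) + sqrt(-10 - 80) = 65*(-2) + sqrt(-90) = -130 + 3*I*sqrt(10)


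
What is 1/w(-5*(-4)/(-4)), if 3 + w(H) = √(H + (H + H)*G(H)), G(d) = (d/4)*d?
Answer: -2/51 - I*√30/51 ≈ -0.039216 - 0.1074*I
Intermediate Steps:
G(d) = d²/4 (G(d) = (d*(¼))*d = (d/4)*d = d²/4)
w(H) = -3 + √(H + H³/2) (w(H) = -3 + √(H + (H + H)*(H²/4)) = -3 + √(H + (2*H)*(H²/4)) = -3 + √(H + H³/2))
1/w(-5*(-4)/(-4)) = 1/(-3 + √2*√((-5*(-4)/(-4))*(2 + (-5*(-4)/(-4))²))/2) = 1/(-3 + √2*√((20*(-¼))*(2 + (20*(-¼))²))/2) = 1/(-3 + √2*√(-5*(2 + (-5)²))/2) = 1/(-3 + √2*√(-5*(2 + 25))/2) = 1/(-3 + √2*√(-5*27)/2) = 1/(-3 + √2*√(-135)/2) = 1/(-3 + √2*(3*I*√15)/2) = 1/(-3 + 3*I*√30/2)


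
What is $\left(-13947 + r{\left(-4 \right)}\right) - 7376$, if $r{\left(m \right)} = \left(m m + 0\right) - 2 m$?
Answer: $-21299$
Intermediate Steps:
$r{\left(m \right)} = m^{2} - 2 m$ ($r{\left(m \right)} = \left(m^{2} + 0\right) - 2 m = m^{2} - 2 m$)
$\left(-13947 + r{\left(-4 \right)}\right) - 7376 = \left(-13947 - 4 \left(-2 - 4\right)\right) - 7376 = \left(-13947 - -24\right) - 7376 = \left(-13947 + 24\right) - 7376 = -13923 - 7376 = -21299$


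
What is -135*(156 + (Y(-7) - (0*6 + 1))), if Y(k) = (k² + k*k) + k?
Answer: -33210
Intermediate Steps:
Y(k) = k + 2*k² (Y(k) = (k² + k²) + k = 2*k² + k = k + 2*k²)
-135*(156 + (Y(-7) - (0*6 + 1))) = -135*(156 + (-7*(1 + 2*(-7)) - (0*6 + 1))) = -135*(156 + (-7*(1 - 14) - (0 + 1))) = -135*(156 + (-7*(-13) - 1*1)) = -135*(156 + (91 - 1)) = -135*(156 + 90) = -135*246 = -33210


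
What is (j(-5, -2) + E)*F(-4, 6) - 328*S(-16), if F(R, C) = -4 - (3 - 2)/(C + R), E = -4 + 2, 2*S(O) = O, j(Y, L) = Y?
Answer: 5311/2 ≈ 2655.5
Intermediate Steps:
S(O) = O/2
E = -2
F(R, C) = -4 - 1/(C + R)
(j(-5, -2) + E)*F(-4, 6) - 328*S(-16) = (-5 - 2)*((-1 - 4*6 - 4*(-4))/(6 - 4)) - 164*(-16) = -7*(-1 - 24 + 16)/2 - 328*(-8) = -7*(-9)/2 + 2624 = -7*(-9/2) + 2624 = 63/2 + 2624 = 5311/2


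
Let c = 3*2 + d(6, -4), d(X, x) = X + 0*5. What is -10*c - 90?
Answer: -210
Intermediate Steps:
d(X, x) = X (d(X, x) = X + 0 = X)
c = 12 (c = 3*2 + 6 = 6 + 6 = 12)
-10*c - 90 = -10*12 - 90 = -120 - 90 = -210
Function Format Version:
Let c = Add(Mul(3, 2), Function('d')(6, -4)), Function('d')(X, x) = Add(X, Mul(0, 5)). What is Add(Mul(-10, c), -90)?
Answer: -210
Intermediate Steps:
Function('d')(X, x) = X (Function('d')(X, x) = Add(X, 0) = X)
c = 12 (c = Add(Mul(3, 2), 6) = Add(6, 6) = 12)
Add(Mul(-10, c), -90) = Add(Mul(-10, 12), -90) = Add(-120, -90) = -210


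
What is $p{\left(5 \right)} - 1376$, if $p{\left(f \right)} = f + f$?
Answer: $-1366$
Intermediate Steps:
$p{\left(f \right)} = 2 f$
$p{\left(5 \right)} - 1376 = 2 \cdot 5 - 1376 = 10 - 1376 = -1366$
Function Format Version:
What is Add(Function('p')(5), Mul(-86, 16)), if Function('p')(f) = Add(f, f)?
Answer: -1366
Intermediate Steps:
Function('p')(f) = Mul(2, f)
Add(Function('p')(5), Mul(-86, 16)) = Add(Mul(2, 5), Mul(-86, 16)) = Add(10, -1376) = -1366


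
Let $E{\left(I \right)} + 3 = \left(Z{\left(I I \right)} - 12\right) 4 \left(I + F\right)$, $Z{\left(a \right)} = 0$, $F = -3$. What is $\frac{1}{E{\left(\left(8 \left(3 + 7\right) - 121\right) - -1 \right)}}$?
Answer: $\frac{1}{2061} \approx 0.0004852$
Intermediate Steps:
$E{\left(I \right)} = 141 - 48 I$ ($E{\left(I \right)} = -3 + \left(0 - 12\right) 4 \left(I - 3\right) = -3 - 12 \cdot 4 \left(-3 + I\right) = -3 - 12 \left(-12 + 4 I\right) = -3 - \left(-144 + 48 I\right) = 141 - 48 I$)
$\frac{1}{E{\left(\left(8 \left(3 + 7\right) - 121\right) - -1 \right)}} = \frac{1}{141 - 48 \left(\left(8 \left(3 + 7\right) - 121\right) - -1\right)} = \frac{1}{141 - 48 \left(\left(8 \cdot 10 - 121\right) + 1\right)} = \frac{1}{141 - 48 \left(\left(80 - 121\right) + 1\right)} = \frac{1}{141 - 48 \left(-41 + 1\right)} = \frac{1}{141 - -1920} = \frac{1}{141 + 1920} = \frac{1}{2061}$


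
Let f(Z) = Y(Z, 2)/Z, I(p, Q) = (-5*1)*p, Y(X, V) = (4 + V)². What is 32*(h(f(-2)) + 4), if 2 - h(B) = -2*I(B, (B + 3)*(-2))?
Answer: 5952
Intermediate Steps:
I(p, Q) = -5*p
f(Z) = 36/Z (f(Z) = (4 + 2)²/Z = 6²/Z = 36/Z)
h(B) = 2 - 10*B (h(B) = 2 - (-2)*(-5*B) = 2 - 10*B)
32*(h(f(-2)) + 4) = 32*((2 - 360/(-2)) + 4) = 32*((2 - 360*(-1)/2) + 4) = 32*((2 - 10*(-18)) + 4) = 32*((2 + 180) + 4) = 32*(182 + 4) = 32*186 = 5952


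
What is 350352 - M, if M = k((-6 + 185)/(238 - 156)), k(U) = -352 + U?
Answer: 28757549/82 ≈ 3.5070e+5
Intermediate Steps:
M = -28685/82 (M = -352 + (-6 + 185)/(238 - 156) = -352 + 179/82 = -28685/82 ≈ -349.82)
350352 - M = 350352 - 1*(-28685/82) = 350352 + 28685/82 = 28757549/82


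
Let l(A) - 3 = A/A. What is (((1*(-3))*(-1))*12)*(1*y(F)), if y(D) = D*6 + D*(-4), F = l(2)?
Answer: 288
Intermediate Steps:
l(A) = 4 (l(A) = 3 + A/A = 3 + 1 = 4)
F = 4
y(D) = 2*D (y(D) = 6*D - 4*D = 2*D)
(((1*(-3))*(-1))*12)*(1*y(F)) = (((1*(-3))*(-1))*12)*(1*(2*4)) = (-3*(-1)*12)*(1*8) = (3*12)*8 = 36*8 = 288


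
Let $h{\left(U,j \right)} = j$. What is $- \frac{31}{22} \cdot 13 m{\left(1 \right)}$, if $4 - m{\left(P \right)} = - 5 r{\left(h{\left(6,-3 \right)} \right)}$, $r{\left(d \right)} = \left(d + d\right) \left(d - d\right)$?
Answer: $- \frac{806}{11} \approx -73.273$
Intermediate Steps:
$r{\left(d \right)} = 0$ ($r{\left(d \right)} = 2 d 0 = 0$)
$m{\left(P \right)} = 4$ ($m{\left(P \right)} = 4 - \left(-5\right) 0 = 4 - 0 = 4 + 0 = 4$)
$- \frac{31}{22} \cdot 13 m{\left(1 \right)} = - \frac{31}{22} \cdot 13 \cdot 4 = \left(-31\right) \frac{1}{22} \cdot 13 \cdot 4 = \left(- \frac{31}{22}\right) 13 \cdot 4 = \left(- \frac{403}{22}\right) 4 = - \frac{806}{11}$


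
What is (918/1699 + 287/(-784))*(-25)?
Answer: -828925/190288 ≈ -4.3562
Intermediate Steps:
(918/1699 + 287/(-784))*(-25) = (918*(1/1699) + 287*(-1/784))*(-25) = (918/1699 - 41/112)*(-25) = (33157/190288)*(-25) = -828925/190288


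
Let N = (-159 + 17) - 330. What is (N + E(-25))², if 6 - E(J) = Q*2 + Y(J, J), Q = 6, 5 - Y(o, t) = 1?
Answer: 232324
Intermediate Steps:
Y(o, t) = 4 (Y(o, t) = 5 - 1*1 = 5 - 1 = 4)
N = -472 (N = -142 - 330 = -472)
E(J) = -10 (E(J) = 6 - (6*2 + 4) = 6 - (12 + 4) = 6 - 1*16 = 6 - 16 = -10)
(N + E(-25))² = (-472 - 10)² = (-482)² = 232324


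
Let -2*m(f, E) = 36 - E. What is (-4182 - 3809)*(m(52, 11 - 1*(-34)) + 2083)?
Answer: -33362425/2 ≈ -1.6681e+7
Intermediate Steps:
m(f, E) = -18 + E/2 (m(f, E) = -(36 - E)/2 = -18 + E/2)
(-4182 - 3809)*(m(52, 11 - 1*(-34)) + 2083) = (-4182 - 3809)*((-18 + (11 - 1*(-34))/2) + 2083) = -7991*((-18 + (11 + 34)/2) + 2083) = -7991*((-18 + (1/2)*45) + 2083) = -7991*((-18 + 45/2) + 2083) = -7991*(9/2 + 2083) = -7991*4175/2 = -33362425/2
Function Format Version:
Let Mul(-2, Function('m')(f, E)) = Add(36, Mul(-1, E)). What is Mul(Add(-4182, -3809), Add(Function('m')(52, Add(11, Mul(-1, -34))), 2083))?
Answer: Rational(-33362425, 2) ≈ -1.6681e+7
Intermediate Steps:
Function('m')(f, E) = Add(-18, Mul(Rational(1, 2), E)) (Function('m')(f, E) = Mul(Rational(-1, 2), Add(36, Mul(-1, E))) = Add(-18, Mul(Rational(1, 2), E)))
Mul(Add(-4182, -3809), Add(Function('m')(52, Add(11, Mul(-1, -34))), 2083)) = Mul(Add(-4182, -3809), Add(Add(-18, Mul(Rational(1, 2), Add(11, Mul(-1, -34)))), 2083)) = Mul(-7991, Add(Add(-18, Mul(Rational(1, 2), Add(11, 34))), 2083)) = Mul(-7991, Add(Add(-18, Mul(Rational(1, 2), 45)), 2083)) = Mul(-7991, Add(Add(-18, Rational(45, 2)), 2083)) = Mul(-7991, Add(Rational(9, 2), 2083)) = Mul(-7991, Rational(4175, 2)) = Rational(-33362425, 2)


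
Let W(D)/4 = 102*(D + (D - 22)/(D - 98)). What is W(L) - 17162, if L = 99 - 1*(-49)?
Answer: 1106254/25 ≈ 44250.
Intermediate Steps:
L = 148 (L = 99 + 49 = 148)
W(D) = 408*D + 408*(-22 + D)/(-98 + D) (W(D) = 4*(102*(D + (D - 22)/(D - 98))) = 4*(102*(D + (-22 + D)/(-98 + D))) = 4*(102*D + 102*(-22 + D)/(-98 + D)) = 408*D + 408*(-22 + D)/(-98 + D))
W(L) - 17162 = 408*(-22 + 148**2 - 97*148)/(-98 + 148) - 17162 = 408*(-22 + 21904 - 14356)/50 - 17162 = 408*(1/50)*7526 - 17162 = 1535304/25 - 17162 = 1106254/25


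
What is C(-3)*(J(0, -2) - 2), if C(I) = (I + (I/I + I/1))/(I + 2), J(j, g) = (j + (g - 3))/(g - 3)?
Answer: -5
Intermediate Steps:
J(j, g) = (-3 + g + j)/(-3 + g) (J(j, g) = (j + (-3 + g))/(-3 + g) = (-3 + g + j)/(-3 + g))
C(I) = (1 + 2*I)/(2 + I) (C(I) = (I + (1 + I*1))/(2 + I) = (I + (1 + I))/(2 + I) = (1 + 2*I)/(2 + I))
C(-3)*(J(0, -2) - 2) = ((1 + 2*(-3))/(2 - 3))*((-3 - 2 + 0)/(-3 - 2) - 2) = ((1 - 6)/(-1))*(-5/(-5) - 2) = (-1*(-5))*(-⅕*(-5) - 2) = 5*(1 - 2) = 5*(-1) = -5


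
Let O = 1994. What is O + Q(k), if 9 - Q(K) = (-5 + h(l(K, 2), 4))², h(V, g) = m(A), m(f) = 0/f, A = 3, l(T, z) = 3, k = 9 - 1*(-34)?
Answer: 1978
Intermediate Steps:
k = 43 (k = 9 + 34 = 43)
m(f) = 0
h(V, g) = 0
Q(K) = -16 (Q(K) = 9 - (-5 + 0)² = 9 - 1*(-5)² = 9 - 1*25 = 9 - 25 = -16)
O + Q(k) = 1994 - 16 = 1978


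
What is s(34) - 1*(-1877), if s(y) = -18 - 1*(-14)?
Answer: 1873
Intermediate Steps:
s(y) = -4 (s(y) = -18 + 14 = -4)
s(34) - 1*(-1877) = -4 - 1*(-1877) = -4 + 1877 = 1873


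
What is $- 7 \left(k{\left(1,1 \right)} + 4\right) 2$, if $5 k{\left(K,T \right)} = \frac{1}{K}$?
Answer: $- \frac{294}{5} \approx -58.8$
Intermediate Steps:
$k{\left(K,T \right)} = \frac{1}{5 K}$
$- 7 \left(k{\left(1,1 \right)} + 4\right) 2 = - 7 \left(\frac{1}{5 \cdot 1} + 4\right) 2 = - 7 \left(\frac{1}{5} \cdot 1 + 4\right) 2 = - 7 \left(\frac{1}{5} + 4\right) 2 = - 7 \cdot \frac{21}{5} \cdot 2 = \left(-7\right) \frac{42}{5} = - \frac{294}{5}$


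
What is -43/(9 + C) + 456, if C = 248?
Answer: 117149/257 ≈ 455.83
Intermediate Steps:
-43/(9 + C) + 456 = -43/(9 + 248) + 456 = -43/257 + 456 = 117149/257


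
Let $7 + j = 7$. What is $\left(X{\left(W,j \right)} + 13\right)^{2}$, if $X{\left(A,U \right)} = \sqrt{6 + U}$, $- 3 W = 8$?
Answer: $\left(13 + \sqrt{6}\right)^{2} \approx 238.69$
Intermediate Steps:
$W = - \frac{8}{3}$ ($W = \left(- \frac{1}{3}\right) 8 = - \frac{8}{3} \approx -2.6667$)
$j = 0$ ($j = -7 + 7 = 0$)
$\left(X{\left(W,j \right)} + 13\right)^{2} = \left(\sqrt{6 + 0} + 13\right)^{2} = \left(\sqrt{6} + 13\right)^{2} = \left(13 + \sqrt{6}\right)^{2}$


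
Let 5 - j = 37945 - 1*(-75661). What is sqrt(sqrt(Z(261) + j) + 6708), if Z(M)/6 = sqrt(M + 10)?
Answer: sqrt(6708 + I*sqrt(3)*sqrt(37867 - 2*sqrt(271))) ≈ 81.928 + 2.0561*I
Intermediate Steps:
Z(M) = 6*sqrt(10 + M) (Z(M) = 6*sqrt(M + 10) = 6*sqrt(10 + M))
j = -113601 (j = 5 - (37945 - 1*(-75661)) = 5 - (37945 + 75661) = 5 - 1*113606 = 5 - 113606 = -113601)
sqrt(sqrt(Z(261) + j) + 6708) = sqrt(sqrt(6*sqrt(10 + 261) - 113601) + 6708) = sqrt(sqrt(6*sqrt(271) - 113601) + 6708) = sqrt(sqrt(-113601 + 6*sqrt(271)) + 6708) = sqrt(6708 + sqrt(-113601 + 6*sqrt(271)))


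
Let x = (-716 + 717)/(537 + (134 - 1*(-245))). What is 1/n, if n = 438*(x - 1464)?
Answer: -458/293684037 ≈ -1.5595e-6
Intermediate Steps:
x = 1/916 (x = 1/(537 + (134 + 245)) = 1/(537 + 379) = 1/916 ≈ 0.0010917)
n = -293684037/458 (n = 438*(1/916 - 1464) = 438*(-1341023/916) = -293684037/458 ≈ -6.4123e+5)
1/n = 1/(-293684037/458) = -458/293684037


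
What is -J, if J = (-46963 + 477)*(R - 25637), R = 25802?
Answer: 7670190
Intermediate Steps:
J = -7670190 (J = (-46963 + 477)*(25802 - 25637) = -46486*165 = -7670190)
-J = -1*(-7670190) = 7670190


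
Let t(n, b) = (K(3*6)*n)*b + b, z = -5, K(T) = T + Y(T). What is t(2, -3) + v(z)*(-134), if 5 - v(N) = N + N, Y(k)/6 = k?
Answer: -2769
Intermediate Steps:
Y(k) = 6*k
K(T) = 7*T (K(T) = T + 6*T = 7*T)
v(N) = 5 - 2*N (v(N) = 5 - (N + N) = 5 - 2*N)
t(n, b) = b + 126*b*n (t(n, b) = ((7*(3*6))*n)*b + b = ((7*18)*n)*b + b = (126*n)*b + b = 126*b*n + b = b + 126*b*n)
t(2, -3) + v(z)*(-134) = -3*(1 + 126*2) + (5 - 2*(-5))*(-134) = -3*(1 + 252) + (5 + 10)*(-134) = -3*253 + 15*(-134) = -759 - 2010 = -2769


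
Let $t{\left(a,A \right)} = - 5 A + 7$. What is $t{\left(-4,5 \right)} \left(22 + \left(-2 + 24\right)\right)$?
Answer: $-792$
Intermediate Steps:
$t{\left(a,A \right)} = 7 - 5 A$
$t{\left(-4,5 \right)} \left(22 + \left(-2 + 24\right)\right) = \left(7 - 25\right) \left(22 + \left(-2 + 24\right)\right) = \left(7 - 25\right) \left(22 + 22\right) = \left(-18\right) 44 = -792$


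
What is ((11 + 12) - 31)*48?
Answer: -384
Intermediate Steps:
((11 + 12) - 31)*48 = (23 - 31)*48 = -8*48 = -384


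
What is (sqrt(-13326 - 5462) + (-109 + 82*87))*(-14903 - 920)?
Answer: -111156575 - 31646*I*sqrt(4697) ≈ -1.1116e+8 - 2.1688e+6*I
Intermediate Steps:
(sqrt(-13326 - 5462) + (-109 + 82*87))*(-14903 - 920) = (sqrt(-18788) + (-109 + 7134))*(-15823) = (2*I*sqrt(4697) + 7025)*(-15823) = (7025 + 2*I*sqrt(4697))*(-15823) = -111156575 - 31646*I*sqrt(4697)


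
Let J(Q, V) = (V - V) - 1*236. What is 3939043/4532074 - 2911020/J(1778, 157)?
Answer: 3298471917407/267392366 ≈ 12336.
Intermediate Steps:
J(Q, V) = -236 (J(Q, V) = 0 - 236 = -236)
3939043/4532074 - 2911020/J(1778, 157) = 3939043/4532074 - 2911020/(-236) = 3939043*(1/4532074) - 2911020*(-1/236) = 3939043/4532074 + 727755/59 = 3298471917407/267392366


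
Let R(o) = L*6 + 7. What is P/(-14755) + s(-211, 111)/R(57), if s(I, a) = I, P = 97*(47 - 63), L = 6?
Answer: -3046569/634465 ≈ -4.8018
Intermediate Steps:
P = -1552 (P = 97*(-16) = -1552)
R(o) = 43 (R(o) = 6*6 + 7 = 36 + 7 = 43)
P/(-14755) + s(-211, 111)/R(57) = -1552/(-14755) - 211/43 = -1552*(-1/14755) - 211*1/43 = 1552/14755 - 211/43 = -3046569/634465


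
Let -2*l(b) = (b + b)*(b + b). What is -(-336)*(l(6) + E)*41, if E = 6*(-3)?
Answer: -1239840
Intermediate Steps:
l(b) = -2*b**2 (l(b) = -(b + b)*(b + b)/2 = -2*b*2*b/2 = -2*b**2)
E = -18
-(-336)*(l(6) + E)*41 = -(-336)*(-2*6**2 - 18)*41 = -(-336)*(-2*36 - 18)*41 = -(-336)*(-72 - 18)*41 = -(-336)*(-90)*41 = -84*360*41 = -30240*41 = -1239840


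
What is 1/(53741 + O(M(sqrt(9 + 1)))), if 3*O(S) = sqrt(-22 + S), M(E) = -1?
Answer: 483669/25992855752 - 3*I*sqrt(23)/25992855752 ≈ 1.8608e-5 - 5.5352e-10*I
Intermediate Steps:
O(S) = sqrt(-22 + S)/3
1/(53741 + O(M(sqrt(9 + 1)))) = 1/(53741 + sqrt(-22 - 1)/3) = 1/(53741 + sqrt(-23)/3) = 1/(53741 + (I*sqrt(23))/3) = 1/(53741 + I*sqrt(23)/3)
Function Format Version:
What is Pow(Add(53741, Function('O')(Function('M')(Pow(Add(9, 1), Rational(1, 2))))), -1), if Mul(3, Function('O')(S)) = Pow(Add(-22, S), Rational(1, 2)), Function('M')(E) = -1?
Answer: Add(Rational(483669, 25992855752), Mul(Rational(-3, 25992855752), I, Pow(23, Rational(1, 2)))) ≈ Add(1.8608e-5, Mul(-5.5352e-10, I))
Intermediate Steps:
Function('O')(S) = Mul(Rational(1, 3), Pow(Add(-22, S), Rational(1, 2)))
Pow(Add(53741, Function('O')(Function('M')(Pow(Add(9, 1), Rational(1, 2))))), -1) = Pow(Add(53741, Mul(Rational(1, 3), Pow(Add(-22, -1), Rational(1, 2)))), -1) = Pow(Add(53741, Mul(Rational(1, 3), Pow(-23, Rational(1, 2)))), -1) = Pow(Add(53741, Mul(Rational(1, 3), Mul(I, Pow(23, Rational(1, 2))))), -1) = Pow(Add(53741, Mul(Rational(1, 3), I, Pow(23, Rational(1, 2)))), -1)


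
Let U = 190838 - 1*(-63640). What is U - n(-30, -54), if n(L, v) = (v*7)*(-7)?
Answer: 251832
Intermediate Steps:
U = 254478 (U = 190838 + 63640 = 254478)
n(L, v) = -49*v (n(L, v) = (7*v)*(-7) = -49*v)
U - n(-30, -54) = 254478 - (-49)*(-54) = 254478 - 1*2646 = 254478 - 2646 = 251832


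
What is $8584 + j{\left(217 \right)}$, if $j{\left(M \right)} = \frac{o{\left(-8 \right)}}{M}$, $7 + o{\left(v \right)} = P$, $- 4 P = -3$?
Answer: $\frac{7450887}{868} \approx 8584.0$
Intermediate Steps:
$P = \frac{3}{4}$ ($P = \left(- \frac{1}{4}\right) \left(-3\right) = \frac{3}{4} \approx 0.75$)
$o{\left(v \right)} = - \frac{25}{4}$ ($o{\left(v \right)} = -7 + \frac{3}{4} = - \frac{25}{4}$)
$j{\left(M \right)} = - \frac{25}{4 M}$
$8584 + j{\left(217 \right)} = 8584 - \frac{25}{4 \cdot 217} = 8584 - \frac{25}{868} = \frac{7450887}{868}$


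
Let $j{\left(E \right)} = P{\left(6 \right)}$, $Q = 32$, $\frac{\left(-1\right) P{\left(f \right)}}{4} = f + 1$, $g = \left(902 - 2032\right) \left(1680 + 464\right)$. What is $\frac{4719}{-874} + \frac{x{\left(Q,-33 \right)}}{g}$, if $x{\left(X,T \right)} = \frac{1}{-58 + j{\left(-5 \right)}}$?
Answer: $- \frac{491611073803}{91050663040} \approx -5.3993$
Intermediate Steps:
$g = -2422720$ ($g = \left(-1130\right) 2144 = -2422720$)
$P{\left(f \right)} = -4 - 4 f$ ($P{\left(f \right)} = - 4 \left(f + 1\right) = - 4 \left(1 + f\right) = -4 - 4 f$)
$j{\left(E \right)} = -28$ ($j{\left(E \right)} = -4 - 24 = -28$)
$x{\left(X,T \right)} = - \frac{1}{86}$ ($x{\left(X,T \right)} = \frac{1}{-58 - 28} = \frac{1}{-86} = - \frac{1}{86}$)
$\frac{4719}{-874} + \frac{x{\left(Q,-33 \right)}}{g} = \frac{4719}{-874} - \frac{1}{86 \left(-2422720\right)} = 4719 \left(- \frac{1}{874}\right) - - \frac{1}{208353920} = - \frac{4719}{874} + \frac{1}{208353920} = - \frac{491611073803}{91050663040}$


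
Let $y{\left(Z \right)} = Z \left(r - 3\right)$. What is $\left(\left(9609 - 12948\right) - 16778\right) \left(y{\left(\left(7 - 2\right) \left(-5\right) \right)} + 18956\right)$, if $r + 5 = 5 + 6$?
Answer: $-379829077$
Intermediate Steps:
$r = 6$ ($r = -5 + \left(5 + 6\right) = -5 + 11 = 6$)
$y{\left(Z \right)} = 3 Z$ ($y{\left(Z \right)} = Z \left(6 - 3\right) = Z 3 = 3 Z$)
$\left(\left(9609 - 12948\right) - 16778\right) \left(y{\left(\left(7 - 2\right) \left(-5\right) \right)} + 18956\right) = \left(\left(9609 - 12948\right) - 16778\right) \left(3 \left(7 - 2\right) \left(-5\right) + 18956\right) = \left(\left(9609 - 12948\right) - 16778\right) \left(3 \cdot 5 \left(-5\right) + 18956\right) = \left(-3339 - 16778\right) \left(3 \left(-25\right) + 18956\right) = - 20117 \left(-75 + 18956\right) = \left(-20117\right) 18881 = -379829077$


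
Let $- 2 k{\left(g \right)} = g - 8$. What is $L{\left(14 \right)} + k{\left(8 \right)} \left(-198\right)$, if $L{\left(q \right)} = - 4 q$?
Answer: $-56$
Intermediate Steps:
$k{\left(g \right)} = 4 - \frac{g}{2}$ ($k{\left(g \right)} = - \frac{g - 8}{2} = - \frac{-8 + g}{2} = 4 - \frac{g}{2}$)
$L{\left(14 \right)} + k{\left(8 \right)} \left(-198\right) = \left(-4\right) 14 + \left(4 - 4\right) \left(-198\right) = -56 + \left(4 - 4\right) \left(-198\right) = -56 + 0 \left(-198\right) = -56 + 0 = -56$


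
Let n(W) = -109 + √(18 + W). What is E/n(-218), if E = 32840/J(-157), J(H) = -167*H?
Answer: -3579560/316751739 - 328400*I*√2/316751739 ≈ -0.011301 - 0.0014662*I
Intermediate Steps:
E = 32840/26219 (E = 32840/((-167*(-157))) = 32840/26219 ≈ 1.2525)
E/n(-218) = 32840/(26219*(-109 + √(18 - 218))) = 32840/(26219*(-109 + √(-200))) = 32840/(26219*(-109 + 10*I*√2))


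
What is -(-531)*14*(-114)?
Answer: -847476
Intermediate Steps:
-(-531)*14*(-114) = -177*(-42)*(-114) = 7434*(-114) = -847476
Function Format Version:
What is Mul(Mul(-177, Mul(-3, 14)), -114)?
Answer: -847476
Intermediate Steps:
Mul(Mul(-177, Mul(-3, 14)), -114) = Mul(Mul(-177, -42), -114) = Mul(7434, -114) = -847476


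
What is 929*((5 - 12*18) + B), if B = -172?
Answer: -355807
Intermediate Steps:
929*((5 - 12*18) + B) = 929*((5 - 12*18) - 172) = 929*((5 - 216) - 172) = 929*(-211 - 172) = 929*(-383) = -355807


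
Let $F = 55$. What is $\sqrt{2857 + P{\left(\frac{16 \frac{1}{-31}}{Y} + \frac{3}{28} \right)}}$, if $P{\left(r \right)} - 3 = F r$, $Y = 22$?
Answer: $\frac{15 \sqrt{2398067}}{434} \approx 53.522$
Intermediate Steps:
$P{\left(r \right)} = 3 + 55 r$
$\sqrt{2857 + P{\left(\frac{16 \frac{1}{-31}}{Y} + \frac{3}{28} \right)}} = \sqrt{2857 + \left(3 + 55 \left(\frac{16 \frac{1}{-31}}{22} + \frac{3}{28}\right)\right)} = \sqrt{2857 + \left(3 + 55 \left(16 \left(- \frac{1}{31}\right) \frac{1}{22} + 3 \cdot \frac{1}{28}\right)\right)} = \sqrt{2857 + \left(3 + 55 \left(\left(- \frac{16}{31}\right) \frac{1}{22} + \frac{3}{28}\right)\right)} = \sqrt{2857 + \left(3 + 55 \left(- \frac{8}{341} + \frac{3}{28}\right)\right)} = \sqrt{2857 + \left(3 + 55 \cdot \frac{799}{9548}\right)} = \sqrt{2857 + \left(3 + \frac{3995}{868}\right)} = \sqrt{2857 + \frac{6599}{868}} = \sqrt{\frac{2486475}{868}} = \frac{15 \sqrt{2398067}}{434}$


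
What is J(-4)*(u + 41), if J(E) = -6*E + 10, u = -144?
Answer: -3502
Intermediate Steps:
J(E) = 10 - 6*E
J(-4)*(u + 41) = (10 - 6*(-4))*(-144 + 41) = (10 + 24)*(-103) = 34*(-103) = -3502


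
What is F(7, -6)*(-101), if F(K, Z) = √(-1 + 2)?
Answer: -101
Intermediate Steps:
F(K, Z) = 1 (F(K, Z) = √1 = 1)
F(7, -6)*(-101) = 1*(-101) = -101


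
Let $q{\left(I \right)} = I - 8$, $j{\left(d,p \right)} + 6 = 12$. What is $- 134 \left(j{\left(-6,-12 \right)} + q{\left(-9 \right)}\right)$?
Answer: $1474$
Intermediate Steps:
$j{\left(d,p \right)} = 6$ ($j{\left(d,p \right)} = -6 + 12 = 6$)
$q{\left(I \right)} = -8 + I$
$- 134 \left(j{\left(-6,-12 \right)} + q{\left(-9 \right)}\right) = - 134 \left(6 - 17\right) = \left(-134\right) \left(-11\right) = 1474$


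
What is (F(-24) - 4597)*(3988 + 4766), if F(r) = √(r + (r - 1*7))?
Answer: -40242138 + 8754*I*√55 ≈ -4.0242e+7 + 64921.0*I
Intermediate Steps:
F(r) = √(-7 + 2*r) (F(r) = √(r + (r - 7)) = √(r + (-7 + r)) = √(-7 + 2*r))
(F(-24) - 4597)*(3988 + 4766) = (√(-7 + 2*(-24)) - 4597)*(3988 + 4766) = (√(-7 - 48) - 4597)*8754 = (√(-55) - 4597)*8754 = (I*√55 - 4597)*8754 = (-4597 + I*√55)*8754 = -40242138 + 8754*I*√55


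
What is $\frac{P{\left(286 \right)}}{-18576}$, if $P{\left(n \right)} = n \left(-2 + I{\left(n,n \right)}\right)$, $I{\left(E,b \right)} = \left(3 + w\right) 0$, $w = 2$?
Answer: $\frac{143}{4644} \approx 0.030792$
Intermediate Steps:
$I{\left(E,b \right)} = 0$ ($I{\left(E,b \right)} = \left(3 + 2\right) 0 = 5 \cdot 0 = 0$)
$P{\left(n \right)} = - 2 n$ ($P{\left(n \right)} = n \left(-2 + 0\right) = n \left(-2\right) = - 2 n$)
$\frac{P{\left(286 \right)}}{-18576} = \frac{\left(-2\right) 286}{-18576} = \left(-572\right) \left(- \frac{1}{18576}\right) = \frac{143}{4644}$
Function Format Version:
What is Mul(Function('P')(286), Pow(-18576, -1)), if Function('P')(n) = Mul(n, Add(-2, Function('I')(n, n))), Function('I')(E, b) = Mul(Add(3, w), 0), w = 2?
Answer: Rational(143, 4644) ≈ 0.030792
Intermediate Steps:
Function('I')(E, b) = 0 (Function('I')(E, b) = Mul(Add(3, 2), 0) = Mul(5, 0) = 0)
Function('P')(n) = Mul(-2, n) (Function('P')(n) = Mul(n, Add(-2, 0)) = Mul(n, -2) = Mul(-2, n))
Mul(Function('P')(286), Pow(-18576, -1)) = Mul(Mul(-2, 286), Pow(-18576, -1)) = Mul(-572, Rational(-1, 18576)) = Rational(143, 4644)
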